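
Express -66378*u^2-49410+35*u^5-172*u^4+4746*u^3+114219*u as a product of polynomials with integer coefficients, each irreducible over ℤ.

(5*u-6)*(7*u-5)*(u-9)*(u^2+6*u+183)

By the rational root theorem, u = 5/7 is a root, so (7*u-5) is a factor; dividing leaves 5*u^4-21*u^3+663*u^2-9009*u+9882.
Then u = 6/5 is a root, so (5*u-6) is a factor; dividing leaves u^3-3*u^2+129*u-1647.
Then u = 9 is a root, so (u-9) is a factor; dividing leaves u^2+6*u+183.
The quadratic u^2+6*u+183 has discriminant -696 < 0 and is irreducible over ℤ.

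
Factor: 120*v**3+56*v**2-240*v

Pull out the common factor 8*v, then factor the remaining trinomial.

8*v*(3*v+5)*(5*v-6)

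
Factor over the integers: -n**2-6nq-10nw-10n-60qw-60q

Group: -n(n+6q) + (-10w-10)(n+6q); both groups contain (n+6q).

-(n+10w+10)(n+6q)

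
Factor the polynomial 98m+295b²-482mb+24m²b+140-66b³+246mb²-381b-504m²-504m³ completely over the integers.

Group: 14m(-36m²+30mb-54m-6b²+23b-20) + (11b-7)(-36m²+30mb-54m-6b²+23b-20); both groups contain (-36m²+30mb-54m-6b²+23b-20), so (14m+11b-7) is a factor with cofactor -36m²+30mb-54m-6b²+23b-20.
The cofactor groups again: -36m²+30mb-54m-6b²+23b-20 = -6m(6m-2b+5) + (3b-4)(6m-2b+5); both groups contain (6m-2b+5), giving -(6m-3b+4)(6m-2b+5).

-(6m-2b+5)(6m-3b+4)(14m+11b-7)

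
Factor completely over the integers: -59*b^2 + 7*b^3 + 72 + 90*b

Trying the rational-root candidates, b = 6 is a root, so (b - 6) is a factor; dividing leaves 7*b^2 - 17*b - 12.
The remaining quadratic factors as (7*b + 4)(b - 3).

(7*b + 4)*(b - 3)*(b - 6)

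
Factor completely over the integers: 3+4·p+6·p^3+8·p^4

Group as (8·p^4+4·p) + (6·p^3+3) = 4·p·(2·p^3+1) + 3·(2·p^3+1).
Both groups share the factor (2·p^3+1).

(4·p+3)·(2·p^3+1)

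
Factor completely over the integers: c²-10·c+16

(c-2)·(c-8)

Two integers with product 16 and sum -10 are -2 and -8.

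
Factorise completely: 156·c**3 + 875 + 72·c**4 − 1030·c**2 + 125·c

Among the possible rational roots, c = −5 is a root, so (c + 5) divides it; the quotient is 72·c**3 − 204·c**2 − 10·c + 175.
Next, c = −5/6 is a root, so (6·c + 5) is a factor; dividing leaves 12·c**2 − 44·c + 35.
The remaining quadratic factors as (2·c − 5)(6·c − 7).

(2·c − 5)·(6·c + 5)·(6·c − 7)·(c + 5)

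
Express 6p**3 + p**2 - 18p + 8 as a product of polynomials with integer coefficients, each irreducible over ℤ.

Testing divisors of the constant over divisors of the leading coefficient, p = 4/3 is a root, giving the factor (3p - 4) and quotient 2p**2 + 3p - 2.
The remaining quadratic factors as (p + 2)(2p - 1).

(2p - 1)(3p - 4)(p + 2)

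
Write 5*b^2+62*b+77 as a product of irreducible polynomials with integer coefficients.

(5*b+7)*(b+11)

Need a pair with product 5·77 = 385 and sum 62: that's 7 and 55.
Split the middle term: 5*b^2+7*b + 55*b+77 = b*(5*b+7) + 11*(5*b+7).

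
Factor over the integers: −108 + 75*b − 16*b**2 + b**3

Trying the rational-root candidates, b = 3 is a root, so (b − 3) divides it; the quotient is b**2 − 13*b + 36.
The remaining quadratic factors as (b − 4)(b − 9).

(b − 3)*(b − 4)*(b − 9)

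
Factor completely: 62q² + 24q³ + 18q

Pull out the common factor 2q, then factor the remaining trinomial.

2q(3q + 1)(4q + 9)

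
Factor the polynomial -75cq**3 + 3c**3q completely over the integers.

3cq(c + 5q)(c - 5q)

Factor out 3cq, leaving c**2 - 25q**2, which is a difference of two squares.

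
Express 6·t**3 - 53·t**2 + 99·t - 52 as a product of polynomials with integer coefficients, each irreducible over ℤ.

(2·t - 13)·(3·t - 4)·(t - 1)

By the rational root theorem, t = 4/3 is a root, so (3·t - 4) is a factor; dividing leaves 2·t**2 - 15·t + 13.
The remaining quadratic factors as (t - 1)(2·t - 13).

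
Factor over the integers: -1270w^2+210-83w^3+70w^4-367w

By the rational root theorem, w = -3/5 is a root, so (5w+3) divides it; the quotient is 14w^3-25w^2-239w+70.
Next, w = 5 is a root, so (w-5) is a factor; dividing leaves 14w^2+45w-14.
The remaining quadratic factors as (7w-2)(2w+7).

(2w+7)(5w+3)(7w-2)(w-5)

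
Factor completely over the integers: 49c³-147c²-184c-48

(7c+3)(7c+4)(c-4)

By the rational root theorem, c = 4 is a root, so (c-4) is a factor; dividing leaves 49c²+49c+12.
The remaining quadratic factors as (7c+3)(7c+4).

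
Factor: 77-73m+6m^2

(6m-7)(m-11)

Need a pair with product 6·77 = 462 and sum -73: that's -66 and -7.
Split the middle term: 6m^2-66m - 7m+77 = 6m(m-11) - 7(m-11).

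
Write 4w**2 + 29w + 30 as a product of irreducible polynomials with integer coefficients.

(4w + 5)(w + 6)

Need a pair with product 4·30 = 120 and sum 29: that's 5 and 24.
Split the middle term: 4w**2 + 5w + 24w + 30 = w(4w + 5) + 6(4w + 5).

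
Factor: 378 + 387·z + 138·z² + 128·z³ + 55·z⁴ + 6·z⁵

Among the possible rational roots, z = -3 is a root, so (z + 3) is a factor; dividing leaves 6·z⁴ + 37·z³ + 17·z² + 87·z + 126.
Then z = -7/6 is a root, so (6·z + 7) is a factor; dividing leaves z³ + 5·z² - 3·z + 18.
Continuing, z = -6 is a root, giving the factor (z + 6) and quotient z² - z + 3.
The quadratic z² - z + 3 has discriminant -11 < 0 and is irreducible over ℤ.

(6·z + 7)·(z + 3)·(z + 6)·(z² - z + 3)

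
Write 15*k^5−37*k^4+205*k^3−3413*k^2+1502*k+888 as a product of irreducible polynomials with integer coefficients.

Testing divisors of the constant over divisors of the leading coefficient, k = −1/3 is a root, so (3*k+1) divides it; the quotient is 5*k^4−14*k^3+73*k^2−1162*k+888.
Continuing, k = 6 is a root, giving the factor (k−6) and quotient 5*k^3+16*k^2+169*k−148.
Continuing, k = 4/5 is a root, giving the factor (5*k−4) and quotient k^2+4*k+37.
The quadratic k^2+4*k+37 has discriminant −132 < 0 and is irreducible over ℤ.

(3*k+1)*(5*k−4)*(k−6)*(k^2+4*k+37)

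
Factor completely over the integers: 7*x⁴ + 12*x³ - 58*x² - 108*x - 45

Trying the rational-root candidates, x = 3 is a root, so (x - 3) divides it; the quotient is 7*x³ + 33*x² + 41*x + 15.
Then x = -3 is a root, giving the factor (x + 3) and quotient 7*x² + 12*x + 5.
The remaining quadratic factors as (x + 1)(7*x + 5).

(7*x + 5)*(x + 1)*(x + 3)*(x - 3)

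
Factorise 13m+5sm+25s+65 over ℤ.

Group as (5sm+25s) + (13m+65) = 5s(m+5) + 13(m+5).
Both groups share the factor (m+5).

(5s+13)(m+5)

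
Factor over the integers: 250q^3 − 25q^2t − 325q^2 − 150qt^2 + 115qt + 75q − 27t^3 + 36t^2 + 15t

Group: 5q(50q^2 − 35qt − 15q − 9t^2 − 3t) + (3t − 5)(50q^2 − 35qt − 15q − 9t^2 − 3t); both groups contain (50q^2 − 35qt − 15q − 9t^2 − 3t), so (5q + 3t − 5) is a factor with cofactor 50q^2 − 35qt − 15q − 9t^2 − 3t.
The cofactor groups again: 50q^2 − 35qt − 15q − 9t^2 − 3t = 5q(10q − 9t − 3) + t(10q − 9t − 3); both groups contain (10q − 9t − 3), giving (5q + t)(10q − 9t − 3).

(10q − 9t − 3)(5q + 3t − 5)(5q + t)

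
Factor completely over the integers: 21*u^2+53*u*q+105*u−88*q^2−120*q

(7*u−8*q)*(3*u+11*q+15)

Group: 3*u*(7*u−8*q) + (11*q+15)*(7*u−8*q); both groups contain (7*u−8*q).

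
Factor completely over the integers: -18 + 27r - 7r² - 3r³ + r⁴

(r + 3)(r - 1)(r - 2)(r - 3)

Among the possible rational roots, r = -3 is a root, so (r + 3) divides it; the quotient is r³ - 6r² + 11r - 6.
Next, r = 1 is a root, so (r - 1) divides it; the quotient is r² - 5r + 6.
The remaining quadratic factors as (r - 3)(r - 2).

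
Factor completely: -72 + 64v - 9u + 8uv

(8v - 9)(u + 8)

Group as (8uv - 9u) + (64v - 72) = u(8v - 9) + 8(8v - 9).
Both groups share the factor (8v - 9).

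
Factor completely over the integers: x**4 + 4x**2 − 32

(x + 2)(x − 2)(x**2 + 8)

Substitute u = x**2 to get a quadratic in u, then factor.
x**2 + 8 is irreducible over ℤ (always positive, so no real roots).
x**2 − 4 is a difference of squares.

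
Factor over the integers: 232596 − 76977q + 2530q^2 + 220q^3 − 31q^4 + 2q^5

Trying the rational-root candidates, q = 13 is a root, so (q − 13) is a factor; dividing leaves 2q^4 − 5q^3 + 155q^2 + 4545q − 17892.
Continuing, q = 7/2 is a root, so (2q − 7) is a factor; dividing leaves q^3 + q^2 + 81q + 2556.
Continuing, q = −12 is a root, so (q + 12) is a factor; dividing leaves q^2 − 11q + 213.
The quadratic q^2 − 11q + 213 has discriminant −731 < 0 and is irreducible over ℤ.

(2q − 7)(q + 12)(q − 13)(q^2 − 11q + 213)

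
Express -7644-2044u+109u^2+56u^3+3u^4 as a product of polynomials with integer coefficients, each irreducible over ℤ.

(3u+14)(u+13)(u+7)(u-6)

Testing divisors of the constant over divisors of the leading coefficient, u = 6 is a root, so (u-6) is a factor; dividing leaves 3u^3+74u^2+553u+1274.
Continuing, u = -13 is a root, so (u+13) divides it; the quotient is 3u^2+35u+98.
The remaining quadratic factors as (u+7)(3u+14).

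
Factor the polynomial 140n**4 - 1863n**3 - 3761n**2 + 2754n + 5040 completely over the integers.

(4n + 7)(5n - 6)(7n + 8)(n - 15)

Among the possible rational roots, n = 6/5 is a root, so (5n - 6) is a factor; dividing leaves 28n**3 - 339n**2 - 1159n - 840.
Next, n = -7/4 is a root, so (4n + 7) is a factor; dividing leaves 7n**2 - 97n - 120.
The remaining quadratic factors as (7n + 8)(n - 15).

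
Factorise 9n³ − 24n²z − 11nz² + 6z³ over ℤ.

Group: n(9n² + 3nz − 2z²) − 3z(9n² + 3nz − 2z²); both groups contain (9n² + 3nz − 2z²), so (n − 3z) is a factor with cofactor 9n² + 3nz − 2z².
The cofactor groups again: 9n² + 3nz − 2z² = 3n(3n + 2z) − z(3n + 2z); both groups contain (3n + 2z), giving (3n − z)(3n + 2z).

(3n + 2z)(3n − z)(n − 3z)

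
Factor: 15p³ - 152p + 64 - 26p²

Testing divisors of the constant over divisors of the leading coefficient, p = -8/3 is a root, giving the factor (3p + 8) and quotient 5p² - 22p + 8.
The remaining quadratic factors as (5p - 2)(p - 4).

(3p + 8)(5p - 2)(p - 4)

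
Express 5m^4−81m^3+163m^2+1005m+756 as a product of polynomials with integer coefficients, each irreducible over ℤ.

(5m+9)(m+1)(m−12)(m−7)

Among the possible rational roots, m = 12 is a root, so (m−12) is a factor; dividing leaves 5m^3−21m^2−89m−63.
Continuing, m = −1 is a root, so (m+1) is a factor; dividing leaves 5m^2−26m−63.
The remaining quadratic factors as (m−7)(5m+9).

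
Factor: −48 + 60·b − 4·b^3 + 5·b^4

Group as (5·b^4 + 60·b) + (−4·b^3 − 48) = 5·b·(b^3 + 12) − 4·(b^3 + 12).
Both groups share the factor (b^3 + 12).

(5·b − 4)·(b^3 + 12)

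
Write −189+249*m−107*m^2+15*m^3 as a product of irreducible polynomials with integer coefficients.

Among the possible rational roots, m = 7/3 is a root, so (3*m−7) divides it; the quotient is 5*m^2−24*m+27.
The remaining quadratic factors as (5*m−9)(m−3).

(3*m−7)*(5*m−9)*(m−3)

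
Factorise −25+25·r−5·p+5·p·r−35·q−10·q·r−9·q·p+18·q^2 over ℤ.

Group: 2·q·(9·q−5·r+5) + (−p−5)·(9·q−5·r+5); both groups contain (9·q−5·r+5).

(2·q−p−5)·(9·q−5·r+5)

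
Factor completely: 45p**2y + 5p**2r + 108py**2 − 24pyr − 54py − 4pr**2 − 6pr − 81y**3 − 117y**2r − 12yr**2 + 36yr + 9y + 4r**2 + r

(5p − 3y − 4r − 1)(p + 3y − 1)(9y + r)

Group: 9y(5p**2 + 12py − 4pr − 6p − 9y**2 − 12yr + 4r + 1) + r(5p**2 + 12py − 4pr − 6p − 9y**2 − 12yr + 4r + 1); both groups contain (5p**2 + 12py − 4pr − 6p − 9y**2 − 12yr + 4r + 1), so (9y + r) is a factor with cofactor 5p**2 + 12py − 4pr − 6p − 9y**2 − 12yr + 4r + 1.
The cofactor groups again: 5p**2 + 12py − 4pr − 6p − 9y**2 − 12yr + 4r + 1 = p(5p − 3y − 4r − 1) + (3y − 1)(5p − 3y − 4r − 1); both groups contain (5p − 3y − 4r − 1), giving (p + 3y − 1)(5p − 3y − 4r − 1).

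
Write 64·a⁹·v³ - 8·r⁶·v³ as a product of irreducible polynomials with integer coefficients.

Every term has a factor of 8·v³; factoring it out leaves -r⁶ + 8·a⁹.
Recognize a difference of cubes with the parts 2·a³ and r².

-8·v³·(r² - 2·a³)·(r⁴ + 2·r²·a³ + 4·a⁶)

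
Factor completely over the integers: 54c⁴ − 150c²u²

Factor out 6c², leaving 9c² − 25u², which is a difference of two squares.

6c²(3c + 5u)(3c − 5u)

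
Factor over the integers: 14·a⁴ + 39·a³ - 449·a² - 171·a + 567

Trying the rational-root candidates, a = -9/7 is a root, so (7·a + 9) is a factor; dividing leaves 2·a³ + 3·a² - 68·a + 63.
Continuing, a = 9/2 is a root, giving the factor (2·a - 9) and quotient a² + 6·a - 7.
The remaining quadratic factors as (a + 7)(a - 1).

(2·a - 9)·(7·a + 9)·(a + 7)·(a - 1)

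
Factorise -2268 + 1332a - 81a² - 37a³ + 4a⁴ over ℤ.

(4a - 9)(a + 6)(a - 6)(a - 7)

By the rational root theorem, a = 6 is a root, so (a - 6) is a factor; dividing leaves 4a³ - 13a² - 159a + 378.
Next, a = 7 is a root, so (a - 7) is a factor; dividing leaves 4a² + 15a - 54.
The remaining quadratic factors as (a + 6)(4a - 9).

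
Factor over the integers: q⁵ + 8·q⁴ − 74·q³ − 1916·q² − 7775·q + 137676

Trying the rational-root candidates, q = 7 is a root, so (q − 7) is a factor; dividing leaves q⁴ + 15·q³ + 31·q² − 1699·q − 19668.
Then q = 11 is a root, so (q − 11) divides it; the quotient is q³ + 26·q² + 317·q + 1788.
Then q = −12 is a root, giving the factor (q + 12) and quotient q² + 14·q + 149.
The quadratic q² + 14·q + 149 has discriminant −400 < 0 and is irreducible over ℤ.

(q + 12)·(q − 11)·(q − 7)·(q² + 14·q + 149)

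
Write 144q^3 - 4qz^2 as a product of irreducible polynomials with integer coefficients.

Factor out 4q, leaving 36q^2 - z^2, which is a difference of two squares.

4q(6q + z)(6q - z)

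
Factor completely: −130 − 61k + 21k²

(3k − 13)(7k + 10)

Need a pair with product 21·(−130) = −2730 and sum −61: that's 30 and −91.
Split the middle term: 21k² + 30k − 91k − 130 = 3k(7k + 10) − 13(7k + 10).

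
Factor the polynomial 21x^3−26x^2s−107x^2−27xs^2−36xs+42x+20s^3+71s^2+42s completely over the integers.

(7x−4s−3)(3x−5s−14)(x+s)

Group: 7x(3x^2−2xs−14x−5s^2−14s) + (−4s−3)(3x^2−2xs−14x−5s^2−14s); both groups contain (3x^2−2xs−14x−5s^2−14s), so (7x−4s−3) is a factor with cofactor 3x^2−2xs−14x−5s^2−14s.
The cofactor groups again: 3x^2−2xs−14x−5s^2−14s = x(3x−5s−14) + s(3x−5s−14); both groups contain (3x−5s−14), giving (x+s)(3x−5s−14).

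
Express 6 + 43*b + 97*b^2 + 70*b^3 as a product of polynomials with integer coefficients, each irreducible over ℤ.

By the rational root theorem, b = −2/7 is a root, giving the factor (7*b + 2) and quotient 10*b^2 + 11*b + 3.
The remaining quadratic factors as (2*b + 1)(5*b + 3).

(2*b + 1)*(5*b + 3)*(7*b + 2)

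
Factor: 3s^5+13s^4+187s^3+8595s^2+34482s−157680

Testing divisors of the constant over divisors of the leading coefficient, s = −9 is a root, so (s+9) divides it; the quotient is 3s^4−14s^3+313s^2+5778s−17520.
Continuing, s = −10 is a root, so (s+10) is a factor; dividing leaves 3s^3−44s^2+753s−1752.
Next, s = 8/3 is a root, so (3s−8) divides it; the quotient is s^2−12s+219.
The quadratic s^2−12s+219 has discriminant −732 < 0 and is irreducible over ℤ.

(3s−8)(s+10)(s+9)(s^2−12s+219)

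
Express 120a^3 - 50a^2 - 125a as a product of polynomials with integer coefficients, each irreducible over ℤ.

Pull out the common factor 5a, then factor the remaining trinomial.

5a(4a - 5)(6a + 5)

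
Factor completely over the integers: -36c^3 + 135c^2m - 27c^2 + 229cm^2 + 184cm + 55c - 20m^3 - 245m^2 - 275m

Group: 3c(-12c^2 + 61cm + 11c - 5m^2 - 55m) + (4m + 5)(-12c^2 + 61cm + 11c - 5m^2 - 55m); both groups contain (-12c^2 + 61cm + 11c - 5m^2 - 55m), so (3c + 4m + 5) is a factor with cofactor -12c^2 + 61cm + 11c - 5m^2 - 55m.
The cofactor groups again: -12c^2 + 61cm + 11c - 5m^2 - 55m = -12c(c - 5m) + (m + 11)(c - 5m); both groups contain (c - 5m), giving -(12c - m - 11)(c - 5m).

-(12c - m - 11)(3c + 4m + 5)(c - 5m)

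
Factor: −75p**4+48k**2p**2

3p**2(4k+5p)(4k−5p)

Every term has a factor of 3p**2. Then 16k**2−25p**2 = (4k)² − (5p)².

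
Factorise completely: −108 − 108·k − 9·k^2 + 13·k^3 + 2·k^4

Testing divisors of the constant over divisors of the leading coefficient, k = −3/2 is a root, so (2·k + 3) divides it; the quotient is k^3 + 5·k^2 − 12·k − 36.
Continuing, k = 3 is a root, so (k − 3) is a factor; dividing leaves k^2 + 8·k + 12.
The remaining quadratic factors as (k + 2)(k + 6).

(2·k + 3)·(k + 2)·(k + 6)·(k − 3)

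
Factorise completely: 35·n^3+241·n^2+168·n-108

Among the possible rational roots, n = -6 is a root, so (n+6) divides it; the quotient is 35·n^2+31·n-18.
The remaining quadratic factors as (5·n-2)(7·n+9).

(5·n-2)·(7·n+9)·(n+6)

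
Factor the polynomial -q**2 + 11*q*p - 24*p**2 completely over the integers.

Group: -q*(q - 8*p) + 3*p*(q - 8*p); both groups contain (q - 8*p).

-(q - 3*p)*(q - 8*p)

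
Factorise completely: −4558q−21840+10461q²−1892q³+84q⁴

Testing divisors of the constant over divisors of the leading coefficient, q = 14 is a root, so (q−14) divides it; the quotient is 84q³−716q²+437q+1560.
Next, q = 15/2 is a root, giving the factor (2q−15) and quotient 42q²−43q−104.
The remaining quadratic factors as (7q+8)(6q−13).

(2q−15)(6q−13)(7q+8)(q−14)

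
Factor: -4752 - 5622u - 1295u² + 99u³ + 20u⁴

By the rational root theorem, u = -6/5 is a root, so (5u + 6) divides it; the quotient is 4u³ + 15u² - 277u - 792.
Continuing, u = -11/4 is a root, so (4u + 11) is a factor; dividing leaves u² + u - 72.
The remaining quadratic factors as (u - 8)(u + 9).

(4u + 11)(5u + 6)(u + 9)(u - 8)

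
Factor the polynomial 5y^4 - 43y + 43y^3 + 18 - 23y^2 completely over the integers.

(5y - 2)(y + 1)(y + 9)(y - 1)

By the rational root theorem, y = 1 is a root, so (y - 1) divides it; the quotient is 5y^3 + 48y^2 + 25y - 18.
Continuing, y = 2/5 is a root, so (5y - 2) divides it; the quotient is y^2 + 10y + 9.
The remaining quadratic factors as (y + 1)(y + 9).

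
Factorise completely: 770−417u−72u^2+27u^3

(3u+11)(3u−14)(3u−5)

Trying the rational-root candidates, u = 5/3 is a root, so (3u−5) is a factor; dividing leaves 9u^2−9u−154.
The remaining quadratic factors as (3u+11)(3u−14).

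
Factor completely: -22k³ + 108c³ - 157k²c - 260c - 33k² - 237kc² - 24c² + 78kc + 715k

Group: k(-22k² - 91kc - 143k + 36c² + 52c) + (3c - 5)(-22k² - 91kc - 143k + 36c² + 52c); both groups contain (-22k² - 91kc - 143k + 36c² + 52c), so (k + 3c - 5) is a factor with cofactor -22k² - 91kc - 143k + 36c² + 52c.
The cofactor groups again: -22k² - 91kc - 143k + 36c² + 52c = -11k(2k + 9c + 13) + 4c(2k + 9c + 13); both groups contain (2k + 9c + 13), giving -(11k - 4c)(2k + 9c + 13).

-(11k - 4c)(k + 3c - 5)(2k + 9c + 13)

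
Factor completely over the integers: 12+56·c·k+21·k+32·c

(7·k+4)·(8·c+3)

Group as (56·c·k+32·c) + (21·k+12) = 8·c·(7·k+4) + 3·(7·k+4).
Both groups share the factor (7·k+4).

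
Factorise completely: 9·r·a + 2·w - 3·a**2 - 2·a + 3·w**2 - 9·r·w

Group: -9·r·(w - a) + (3·w + 3·a + 2)·(w - a); both groups contain (w - a).

-(9·r - 3·w - 3·a - 2)·(w - a)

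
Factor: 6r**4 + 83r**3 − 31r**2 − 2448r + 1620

Among the possible rational roots, r = −10 is a root, so (r + 10) divides it; the quotient is 6r**3 + 23r**2 − 261r + 162.
Next, r = 9/2 is a root, so (2r − 9) is a factor; dividing leaves 3r**2 + 25r − 18.
The remaining quadratic factors as (r + 9)(3r − 2).

(2r − 9)(3r − 2)(r + 10)(r + 9)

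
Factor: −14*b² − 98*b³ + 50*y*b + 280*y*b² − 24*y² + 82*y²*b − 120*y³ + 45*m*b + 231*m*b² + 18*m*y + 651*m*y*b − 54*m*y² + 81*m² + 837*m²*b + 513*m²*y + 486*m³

Group: 9*m*(54*m² + 21*m*y + 105*m*b + 9*m − 20*y² + 7*y*b − 4*y + 49*b² + 7*b) + (6*y − 2*b)*(54*m² + 21*m*y + 105*m*b + 9*m − 20*y² + 7*y*b − 4*y + 49*b² + 7*b); both groups contain (54*m² + 21*m*y + 105*m*b + 9*m − 20*y² + 7*y*b − 4*y + 49*b² + 7*b), so (9*m + 6*y − 2*b) is a factor with cofactor 54*m² + 21*m*y + 105*m*b + 9*m − 20*y² + 7*y*b − 4*y + 49*b² + 7*b.
The cofactor groups again: 54*m² + 21*m*y + 105*m*b + 9*m − 20*y² + 7*y*b − 4*y + 49*b² + 7*b = 9*m*(6*m + 5*y + 7*b + 1) + (−4*y + 7*b)*(6*m + 5*y + 7*b + 1); both groups contain (6*m + 5*y + 7*b + 1), giving (9*m − 4*y + 7*b)*(6*m + 5*y + 7*b + 1).

(9*m + 6*y − 2*b)*(6*m + 5*y + 7*b + 1)*(9*m − 4*y + 7*b)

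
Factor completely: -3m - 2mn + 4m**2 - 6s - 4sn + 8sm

(4m - 2n - 3)(2s + m)

Group: 4m(2s + m) + (-2n - 3)(2s + m); both groups contain (2s + m).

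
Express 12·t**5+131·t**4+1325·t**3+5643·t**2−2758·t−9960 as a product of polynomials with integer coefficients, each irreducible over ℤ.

Trying the rational-root candidates, t = 4/3 is a root, so (3·t−4) is a factor; dividing leaves 4·t**4+49·t**3+507·t**2+2557·t+2490.
Next, t = −5/4 is a root, so (4·t+5) divides it; the quotient is t**3+11·t**2+113·t+498.
Continuing, t = −6 is a root, giving the factor (t+6) and quotient t**2+5·t+83.
The quadratic t**2+5·t+83 has discriminant −307 < 0 and is irreducible over ℤ.

(3·t−4)·(4·t+5)·(t+6)·(t**2+5·t+83)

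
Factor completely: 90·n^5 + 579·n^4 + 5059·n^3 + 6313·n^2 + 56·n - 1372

By the rational root theorem, n = -7/6 is a root, giving the factor (6·n + 7) and quotient 15·n^4 + 79·n^3 + 751·n^2 + 176·n - 196.
Then n = -2/3 is a root, so (3·n + 2) is a factor; dividing leaves 5·n^3 + 23·n^2 + 235·n - 98.
Then n = 2/5 is a root, so (5·n - 2) is a factor; dividing leaves n^2 + 5·n + 49.
The quadratic n^2 + 5·n + 49 has discriminant -171 < 0 and is irreducible over ℤ.

(3·n + 2)·(5·n - 2)·(6·n + 7)·(n^2 + 5·n + 49)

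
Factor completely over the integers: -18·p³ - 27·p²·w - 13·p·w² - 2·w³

Group: 2·p·(-9·p² - 9·p·w - 2·w²) + w·(-9·p² - 9·p·w - 2·w²); both groups contain (-9·p² - 9·p·w - 2·w²), so (2·p + w) is a factor with cofactor -9·p² - 9·p·w - 2·w².
The cofactor groups again: -9·p² - 9·p·w - 2·w² = -3·p·(3·p + 2·w) - w·(3·p + 2·w); both groups contain (3·p + 2·w), giving -(3·p + w)·(3·p + 2·w).

-(2·p + w)·(3·p + 2·w)·(3·p + w)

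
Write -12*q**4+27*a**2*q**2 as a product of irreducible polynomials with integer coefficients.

3*q**2*(3*a+2*q)*(3*a-2*q)

Pull out the common factor 3*q**2; 9*a**2-4*q**2 is a difference of squares.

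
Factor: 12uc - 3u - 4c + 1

Group as (12uc - 3u) + (-4c + 1) = 3u(4c - 1) - (4c - 1).
Both groups share the factor (4c - 1).

(3u - 1)(4c - 1)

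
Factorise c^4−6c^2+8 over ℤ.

(c+2)(c−2)(c^2−2)

Substitute u = c^2 to get a quadratic in u, then factor.
c^2−2 is irreducible over ℤ (2 is not a perfect square).
c^2−4 is a difference of squares.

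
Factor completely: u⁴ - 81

(u)⁴ − (3)⁴ = ((u)² − (3)²)((u)² + (3)²); the first factor splits again, the second (u² + 9) is irreducible.

(u + 3)(u - 3)(u² + 9)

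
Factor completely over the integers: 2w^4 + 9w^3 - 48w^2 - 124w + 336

By the rational root theorem, w = 7/2 is a root, so (2w - 7) divides it; the quotient is w^3 + 8w^2 + 4w - 48.
Then w = -6 is a root, so (w + 6) divides it; the quotient is w^2 + 2w - 8.
The remaining quadratic factors as (w - 2)(w + 4).

(2w - 7)(w + 4)(w + 6)(w - 2)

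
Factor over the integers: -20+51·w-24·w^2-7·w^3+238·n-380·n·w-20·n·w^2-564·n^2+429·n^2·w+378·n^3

Group: 9·n·(42·n^2+43·n·w-58·n-7·w^2-31·w+20) + (w-1)·(42·n^2+43·n·w-58·n-7·w^2-31·w+20); both groups contain (42·n^2+43·n·w-58·n-7·w^2-31·w+20), so (9·n+w-1) is a factor with cofactor 42·n^2+43·n·w-58·n-7·w^2-31·w+20.
The cofactor groups again: 42·n^2+43·n·w-58·n-7·w^2-31·w+20 = 7·n·(6·n+7·w-4) + (-w-5)·(6·n+7·w-4); both groups contain (6·n+7·w-4), giving (7·n-w-5)·(6·n+7·w-4).

(6·n+7·w-4)·(7·n-w-5)·(9·n+w-1)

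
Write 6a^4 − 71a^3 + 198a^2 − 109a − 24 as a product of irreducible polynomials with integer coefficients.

(6a + 1)(a − 1)(a − 3)(a − 8)

Testing divisors of the constant over divisors of the leading coefficient, a = 1 is a root, so (a − 1) divides it; the quotient is 6a^3 − 65a^2 + 133a + 24.
Then a = −1/6 is a root, giving the factor (6a + 1) and quotient a^2 − 11a + 24.
The remaining quadratic factors as (a − 3)(a − 8).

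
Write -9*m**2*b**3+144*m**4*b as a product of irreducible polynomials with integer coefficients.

Every term has a factor of 9*m**2*b. Then 16*m**2-b**2 = (4*m)² − (b)².

9*b*m**2*(4*m-b)*(4*m+b)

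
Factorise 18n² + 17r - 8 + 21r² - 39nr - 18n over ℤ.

(3n - 3r + 1)(6n - 7r - 8)

Group: 6n(3n - 3r + 1) + (-7r - 8)(3n - 3r + 1); both groups contain (3n - 3r + 1).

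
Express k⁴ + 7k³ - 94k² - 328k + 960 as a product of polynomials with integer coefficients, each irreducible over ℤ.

Trying the rational-root candidates, k = -12 is a root, giving the factor (k + 12) and quotient k³ - 5k² - 34k + 80.
Then k = -5 is a root, giving the factor (k + 5) and quotient k² - 10k + 16.
The remaining quadratic factors as (k - 8)(k - 2).

(k + 12)(k + 5)(k - 2)(k - 8)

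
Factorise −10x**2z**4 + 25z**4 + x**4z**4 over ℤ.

Factor out z**4 first: what remains is x**4 − 10x**2 + 25.
Recognize a perfect-square trinomial with the parts 5 and x**2.

z**4(x**2 − 5)**2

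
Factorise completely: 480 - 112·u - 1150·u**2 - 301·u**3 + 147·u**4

By the rational root theorem, u = 4/7 is a root, so (7·u - 4) is a factor; dividing leaves 21·u**3 - 31·u**2 - 182·u - 120.
Continuing, u = -5/3 is a root, so (3·u + 5) divides it; the quotient is 7·u**2 - 22·u - 24.
The remaining quadratic factors as (u - 4)(7·u + 6).

(3·u + 5)·(7·u + 6)·(7·u - 4)·(u - 4)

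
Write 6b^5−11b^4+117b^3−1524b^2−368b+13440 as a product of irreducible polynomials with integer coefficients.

(2b−7)(3b+8)(b−5)(b^2+4b+48)

By the rational root theorem, b = 7/2 is a root, giving the factor (2b−7) and quotient 3b^4+5b^3+76b^2−496b−1920.
Then b = −8/3 is a root, so (3b+8) is a factor; dividing leaves b^3−b^2+28b−240.
Then b = 5 is a root, giving the factor (b−5) and quotient b^2+4b+48.
The quadratic b^2+4b+48 has discriminant −176 < 0 and is irreducible over ℤ.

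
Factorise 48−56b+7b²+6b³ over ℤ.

(2b−3)(3b−4)(b+4)

Testing divisors of the constant over divisors of the leading coefficient, b = −4 is a root, so (b+4) divides it; the quotient is 6b²−17b+12.
The remaining quadratic factors as (3b−4)(2b−3).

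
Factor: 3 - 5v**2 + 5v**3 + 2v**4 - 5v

(2v - 1)(v + 1)(v + 3)(v - 1)

By the rational root theorem, v = 1/2 is a root, giving the factor (2v - 1) and quotient v**3 + 3v**2 - v - 3.
Next, v = -1 is a root, giving the factor (v + 1) and quotient v**2 + 2v - 3.
The remaining quadratic factors as (v + 3)(v - 1).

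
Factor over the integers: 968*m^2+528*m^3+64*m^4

Pull out the common factor 8*m^2, then factor the remaining trinomial.

8*m^2*(2*m+11)*(4*m+11)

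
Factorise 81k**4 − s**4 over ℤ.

(3k + s)(3k − s)(9k**2 + s**2)

Write as (9k**2)² − (s**2)², then factor 9k**2 − s**2 once more.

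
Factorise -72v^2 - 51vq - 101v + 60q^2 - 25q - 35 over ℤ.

Group: -9v(8v - 5q + 5) + (-12q - 7)(8v - 5q + 5); both groups contain (8v - 5q + 5).

-(8v - 5q + 5)(9v + 12q + 7)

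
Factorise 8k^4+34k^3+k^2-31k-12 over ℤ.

(2k+1)(4k+3)(k+4)(k-1)

Trying the rational-root candidates, k = 1 is a root, giving the factor (k-1) and quotient 8k^3+42k^2+43k+12.
Continuing, k = -3/4 is a root, so (4k+3) is a factor; dividing leaves 2k^2+9k+4.
The remaining quadratic factors as (k+4)(2k+1).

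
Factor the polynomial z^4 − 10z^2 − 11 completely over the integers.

Substitute u = z^2 to get a quadratic in u, then factor.
z^2 − 11 is irreducible over ℤ (11 is not a perfect square).
z^2 + 1 is irreducible over ℤ (sum of squares).

(z^2 + 1)(z^2 − 11)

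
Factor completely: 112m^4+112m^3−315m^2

7m^2(4m+9)(4m−5)

Pull out the common factor 7m^2, then factor the remaining trinomial.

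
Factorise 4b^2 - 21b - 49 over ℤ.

Need a pair with product 4·(-49) = -196 and sum -21: that's 7 and -28.
Split the middle term: 4b^2 + 7b - 28b - 49 = b(4b + 7) - 7(4b + 7).

(4b + 7)(b - 7)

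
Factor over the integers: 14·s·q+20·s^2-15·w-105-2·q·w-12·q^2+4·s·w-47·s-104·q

(4·s-2·q-15)·(5·s+6·q+w+7)

Group: 5·s·(4·s-2·q-15) + (6·q+w+7)·(4·s-2·q-15); both groups contain (4·s-2·q-15).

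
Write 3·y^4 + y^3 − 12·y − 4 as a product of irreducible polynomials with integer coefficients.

(3·y + 1)·(y^3 − 4)

Group as (3·y^4 − 12·y) + (y^3 − 4) = 3·y·(y^3 − 4) + (y^3 − 4).
Both groups share the factor (y^3 − 4).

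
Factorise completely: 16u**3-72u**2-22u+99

(2u-9)(8u**2-11)

Group as (16u**3-22u) + (-72u**2+99) = 2u(8u**2-11) - 9(8u**2-11).
Both groups share the factor (8u**2-11).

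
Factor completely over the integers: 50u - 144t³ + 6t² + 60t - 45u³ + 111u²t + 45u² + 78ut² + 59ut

Group: 3u(-15u² - 3ut - 10u + 18t² - 12t) + (-8t - 5)(-15u² - 3ut - 10u + 18t² - 12t); both groups contain (-15u² - 3ut - 10u + 18t² - 12t), so (3u - 8t - 5) is a factor with cofactor -15u² - 3ut - 10u + 18t² - 12t.
The cofactor groups again: -15u² - 3ut - 10u + 18t² - 12t = -5u(3u - 3t + 2) - 6t(3u - 3t + 2); both groups contain (3u - 3t + 2), giving -(5u + 6t)(3u - 3t + 2).

-(3u - 3t + 2)(3u - 8t - 5)(5u + 6t)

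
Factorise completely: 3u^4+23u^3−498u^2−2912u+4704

(3u−4)(u+14)(u+7)(u−12)

Trying the rational-root candidates, u = −14 is a root, so (u+14) divides it; the quotient is 3u^3−19u^2−232u+336.
Then u = −7 is a root, so (u+7) is a factor; dividing leaves 3u^2−40u+48.
The remaining quadratic factors as (3u−4)(u−12).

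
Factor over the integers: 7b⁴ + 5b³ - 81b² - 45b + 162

Testing divisors of the constant over divisors of the leading coefficient, b = -3 is a root, so (b + 3) divides it; the quotient is 7b³ - 16b² - 33b + 54.
Next, b = 3 is a root, so (b - 3) divides it; the quotient is 7b² + 5b - 18.
The remaining quadratic factors as (7b - 9)(b + 2).

(7b - 9)(b + 2)(b + 3)(b - 3)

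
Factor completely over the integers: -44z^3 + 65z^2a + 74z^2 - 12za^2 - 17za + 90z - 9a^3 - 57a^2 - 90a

-(4z - 3a - 10)(z - a)(11z + 3a + 9)

Group: z(-44z^2 + 21za + 74z + 9a^2 + 57a + 90) - a(-44z^2 + 21za + 74z + 9a^2 + 57a + 90); both groups contain (-44z^2 + 21za + 74z + 9a^2 + 57a + 90), so (z - a) is a factor with cofactor -44z^2 + 21za + 74z + 9a^2 + 57a + 90.
The cofactor groups again: -44z^2 + 21za + 74z + 9a^2 + 57a + 90 = -11z(4z - 3a - 10) + (-3a - 9)(4z - 3a - 10); both groups contain (4z - 3a - 10), giving -(11z + 3a + 9)(4z - 3a - 10).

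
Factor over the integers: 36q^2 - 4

Every term has a factor of 4. Then 9q^2 - 1 = (3q)² − (1)².

4(3q + 1)(3q - 1)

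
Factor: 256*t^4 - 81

(4*t)⁴ − (3)⁴ = ((4*t)² − (3)²)((4*t)² + (3)²); the first factor splits again, the second (16*t^2 + 9) is irreducible.

(4*t + 3)*(4*t - 3)*(16*t^2 + 9)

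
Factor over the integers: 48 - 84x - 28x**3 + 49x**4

(7x - 4)(7x**3 - 12)

Group as (49x**4 - 84x) + (-28x**3 + 48) = 7x(7x**3 - 12) - 4(7x**3 - 12).
Both groups share the factor (7x**3 - 12).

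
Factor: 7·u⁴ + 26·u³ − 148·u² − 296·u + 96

(7·u − 2)·(u + 2)·(u + 6)·(u − 4)

Testing divisors of the constant over divisors of the leading coefficient, u = 4 is a root, so (u − 4) divides it; the quotient is 7·u³ + 54·u² + 68·u − 24.
Then u = −2 is a root, giving the factor (u + 2) and quotient 7·u² + 40·u − 12.
The remaining quadratic factors as (u + 6)(7·u − 2).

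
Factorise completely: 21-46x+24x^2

(4x-3)(6x-7)

Need a pair with product 24·21 = 504 and sum -46: that's -28 and -18.
Split the middle term: 24x^2-28x - 18x+21 = 4x(6x-7) - 3(6x-7).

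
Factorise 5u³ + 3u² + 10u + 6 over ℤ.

(5u + 3)(u² + 2)

Group as (5u³ + 10u) + (3u² + 6) = 5u(u² + 2) + 3(u² + 2).
Both groups share the factor (u² + 2).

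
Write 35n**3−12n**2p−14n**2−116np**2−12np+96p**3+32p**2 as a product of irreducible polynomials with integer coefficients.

(5n−6p−2)(7n−8p)(n+2p)

Group: 5n(7n**2+6np−16p**2) + (−6p−2)(7n**2+6np−16p**2); both groups contain (7n**2+6np−16p**2), so (5n−6p−2) is a factor with cofactor 7n**2+6np−16p**2.
The cofactor groups again: 7n**2+6np−16p**2 = n(7n−8p) + 2p(7n−8p); both groups contain (7n−8p), giving (n+2p)(7n−8p).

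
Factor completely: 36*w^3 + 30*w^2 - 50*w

2*w*(3*w + 5)*(6*w - 5)

Pull out the common factor 2*w, then factor the remaining trinomial.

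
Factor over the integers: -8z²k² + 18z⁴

Pull out the common factor 2z²; 9z² - 4k² is a difference of squares.

2z²(3z - 2k)(3z + 2k)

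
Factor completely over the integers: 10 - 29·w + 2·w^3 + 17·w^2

Testing divisors of the constant over divisors of the leading coefficient, w = 1 is a root, so (w - 1) divides it; the quotient is 2·w^2 + 19·w - 10.
The remaining quadratic factors as (w + 10)(2·w - 1).

(2·w - 1)·(w + 10)·(w - 1)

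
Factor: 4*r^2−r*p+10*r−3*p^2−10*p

(r−p)*(4*r+3*p+10)

Group: r*(4*r+3*p+10) − p*(4*r+3*p+10); both groups contain (4*r+3*p+10).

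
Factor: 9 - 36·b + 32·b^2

(4·b - 3)·(8·b - 3)

Need a pair with product 32·9 = 288 and sum -36: that's -24 and -12.
Split the middle term: 32·b^2 - 24·b - 12·b + 9 = 8·b·(4·b - 3) - 3·(4·b - 3).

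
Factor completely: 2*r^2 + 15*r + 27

Need a pair with product 2·27 = 54 and sum 15: that's 6 and 9.
Split the middle term: 2*r^2 + 6*r + 9*r + 27 = 2*r*(r + 3) + 9*(r + 3).

(2*r + 9)*(r + 3)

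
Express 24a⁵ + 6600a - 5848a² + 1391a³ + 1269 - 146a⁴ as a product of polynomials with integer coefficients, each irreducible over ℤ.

(4a - 9)(6a + 1)(a - 3)(a² - a + 47)

Trying the rational-root candidates, a = -1/6 is a root, giving the factor (6a + 1) and quotient 4a⁴ - 25a³ + 236a² - 1014a + 1269.
Then a = 3 is a root, so (a - 3) is a factor; dividing leaves 4a³ - 13a² + 197a - 423.
Next, a = 9/4 is a root, giving the factor (4a - 9) and quotient a² - a + 47.
The quadratic a² - a + 47 has discriminant -187 < 0 and is irreducible over ℤ.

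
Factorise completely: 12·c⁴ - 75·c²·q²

3·c²·(2·c + 5·q)·(2·c - 5·q)

Pull out the common factor 3·c²; 4·c² - 25·q² is a difference of squares.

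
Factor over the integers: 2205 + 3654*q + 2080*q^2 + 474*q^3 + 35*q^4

Trying the rational-root candidates, q = -7/5 is a root, giving the factor (5*q + 7) and quotient 7*q^3 + 85*q^2 + 297*q + 315.
Next, q = -3 is a root, so (q + 3) is a factor; dividing leaves 7*q^2 + 64*q + 105.
The remaining quadratic factors as (7*q + 15)(q + 7).

(5*q + 7)*(7*q + 15)*(q + 3)*(q + 7)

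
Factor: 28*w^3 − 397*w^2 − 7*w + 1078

Trying the rational-root candidates, w = −11/7 is a root, giving the factor (7*w + 11) and quotient 4*w^2 − 63*w + 98.
The remaining quadratic factors as (4*w − 7)(w − 14).

(4*w − 7)*(7*w + 11)*(w − 14)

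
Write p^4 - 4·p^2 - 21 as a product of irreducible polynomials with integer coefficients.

Substitute u = p^2 to get a quadratic in u, then factor.
p^2 - 7 is irreducible over ℤ (7 is not a perfect square).
p^2 + 3 is irreducible over ℤ (always positive, so no real roots).

(p^2 + 3)·(p^2 - 7)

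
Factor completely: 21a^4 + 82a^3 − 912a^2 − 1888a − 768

Testing divisors of the constant over divisors of the leading coefficient, a = 6 is a root, so (a − 6) is a factor; dividing leaves 21a^3 + 208a^2 + 336a + 128.
Continuing, a = −4/7 is a root, so (7a + 4) divides it; the quotient is 3a^2 + 28a + 32.
The remaining quadratic factors as (a + 8)(3a + 4).

(3a + 4)(7a + 4)(a + 8)(a − 6)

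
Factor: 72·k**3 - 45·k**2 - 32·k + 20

(3·k + 2)·(3·k - 2)·(8·k - 5)

Group as (72·k**3 - 32·k) + (-45·k**2 + 20) = 8·k·(9·k**2 - 4) - 5·(9·k**2 - 4).
Both groups share the factor (9·k**2 - 4).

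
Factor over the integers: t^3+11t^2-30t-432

(t+8)(t+9)(t-6)

Testing divisors of the constant over divisors of the leading coefficient, t = -9 is a root, so (t+9) is a factor; dividing leaves t^2+2t-48.
The remaining quadratic factors as (t-6)(t+8).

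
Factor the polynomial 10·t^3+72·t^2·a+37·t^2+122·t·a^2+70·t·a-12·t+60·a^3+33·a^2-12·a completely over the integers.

Group: 10·t·(t^2+6·t·a+4·t+5·a^2+4·a) + (12·a-3)·(t^2+6·t·a+4·t+5·a^2+4·a); both groups contain (t^2+6·t·a+4·t+5·a^2+4·a), so (10·t+12·a-3) is a factor with cofactor t^2+6·t·a+4·t+5·a^2+4·a.
The cofactor groups again: t^2+6·t·a+4·t+5·a^2+4·a = t·(t+5·a+4) + a·(t+5·a+4); both groups contain (t+5·a+4), giving (t+a)·(t+5·a+4).

(10·t+12·a-3)·(t+5·a+4)·(t+a)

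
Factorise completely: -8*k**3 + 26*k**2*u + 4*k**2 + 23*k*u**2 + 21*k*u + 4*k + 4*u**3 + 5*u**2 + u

Group: k*(-8*k**2 - 6*k*u - 4*k - u**2 - u) + (-4*u - 1)*(-8*k**2 - 6*k*u - 4*k - u**2 - u); both groups contain (-8*k**2 - 6*k*u - 4*k - u**2 - u), so (k - 4*u - 1) is a factor with cofactor -8*k**2 - 6*k*u - 4*k - u**2 - u.
The cofactor groups again: -8*k**2 - 6*k*u - 4*k - u**2 - u = -4*k*(2*k + u + 1) - u*(2*k + u + 1); both groups contain (2*k + u + 1), giving -(4*k + u)*(2*k + u + 1).

-(2*k + u + 1)*(4*k + u)*(k - 4*u - 1)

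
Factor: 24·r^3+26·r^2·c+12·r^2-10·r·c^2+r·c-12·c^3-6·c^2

(3·r-2·c)·(2·r+2·c+1)·(4·r+3·c)

Group: 3·r·(8·r^2+14·r·c+4·r+6·c^2+3·c) - 2·c·(8·r^2+14·r·c+4·r+6·c^2+3·c); both groups contain (8·r^2+14·r·c+4·r+6·c^2+3·c), so (3·r-2·c) is a factor with cofactor 8·r^2+14·r·c+4·r+6·c^2+3·c.
The cofactor groups again: 8·r^2+14·r·c+4·r+6·c^2+3·c = 4·r·(2·r+2·c+1) + 3·c·(2·r+2·c+1); both groups contain (2·r+2·c+1), giving (4·r+3·c)·(2·r+2·c+1).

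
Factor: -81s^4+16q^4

(2q+3s)(2q-3s)(4q^2+9s^2)

Difference of squares twice: with A = 2q and B = 3s, A⁴ − B⁴ = (A² − B²)(A² + B²), and A² − B² factors again.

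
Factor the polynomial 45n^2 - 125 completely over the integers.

5(3n + 5)(3n - 5)

Pull out the common factor 5; 9n^2 - 25 is a difference of squares.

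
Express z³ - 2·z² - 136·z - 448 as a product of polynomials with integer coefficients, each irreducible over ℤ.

(z + 4)·(z + 8)·(z - 14)

By the rational root theorem, z = -4 is a root, giving the factor (z + 4) and quotient z² - 6·z - 112.
The remaining quadratic factors as (z - 14)(z + 8).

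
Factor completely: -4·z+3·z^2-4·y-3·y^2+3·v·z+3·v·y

(3·v-3·y+3·z-4)·(y+z)

Group: y·(3·v-3·y+3·z-4) + z·(3·v-3·y+3·z-4); both groups contain (3·v-3·y+3·z-4).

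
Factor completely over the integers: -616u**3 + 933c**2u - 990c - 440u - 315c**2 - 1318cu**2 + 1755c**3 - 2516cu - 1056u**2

(13c - 11u - 11)(15c + 14u + 10)(9c + 4u)

Group: 15c(117c**2 - 47cu - 99c - 44u**2 - 44u) + (14u + 10)(117c**2 - 47cu - 99c - 44u**2 - 44u); both groups contain (117c**2 - 47cu - 99c - 44u**2 - 44u), so (15c + 14u + 10) is a factor with cofactor 117c**2 - 47cu - 99c - 44u**2 - 44u.
The cofactor groups again: 117c**2 - 47cu - 99c - 44u**2 - 44u = 9c(13c - 11u - 11) + 4u(13c - 11u - 11); both groups contain (13c - 11u - 11), giving (9c + 4u)(13c - 11u - 11).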